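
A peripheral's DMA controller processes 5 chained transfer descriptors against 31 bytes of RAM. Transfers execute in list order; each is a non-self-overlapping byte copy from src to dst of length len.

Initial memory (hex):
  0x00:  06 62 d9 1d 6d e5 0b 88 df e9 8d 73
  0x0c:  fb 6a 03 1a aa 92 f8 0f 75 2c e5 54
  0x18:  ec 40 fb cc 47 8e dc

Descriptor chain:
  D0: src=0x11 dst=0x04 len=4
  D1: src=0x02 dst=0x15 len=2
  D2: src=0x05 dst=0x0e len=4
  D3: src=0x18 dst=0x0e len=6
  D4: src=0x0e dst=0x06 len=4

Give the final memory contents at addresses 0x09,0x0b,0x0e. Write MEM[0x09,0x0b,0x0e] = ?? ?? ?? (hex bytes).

MEM[0x09,0x0b,0x0e] = cc 73 ec

#0 dst[0x04+4] := {0x92,0xf8,0x0f,0x75}
#1 dst[0x15+2] := {0xd9,0x1d}
#2 dst[0x0e+4] := {0xf8,0x0f,0x75,0xdf}
#3 dst[0x0e+6] := {0xec,0x40,0xfb,0xcc,0x47,0x8e}
#4 dst[0x06+4] := {0xec,0x40,0xfb,0xcc}
query mem[0x09]=0xcc, mem[0x0b]=0x73, mem[0x0e]=0xec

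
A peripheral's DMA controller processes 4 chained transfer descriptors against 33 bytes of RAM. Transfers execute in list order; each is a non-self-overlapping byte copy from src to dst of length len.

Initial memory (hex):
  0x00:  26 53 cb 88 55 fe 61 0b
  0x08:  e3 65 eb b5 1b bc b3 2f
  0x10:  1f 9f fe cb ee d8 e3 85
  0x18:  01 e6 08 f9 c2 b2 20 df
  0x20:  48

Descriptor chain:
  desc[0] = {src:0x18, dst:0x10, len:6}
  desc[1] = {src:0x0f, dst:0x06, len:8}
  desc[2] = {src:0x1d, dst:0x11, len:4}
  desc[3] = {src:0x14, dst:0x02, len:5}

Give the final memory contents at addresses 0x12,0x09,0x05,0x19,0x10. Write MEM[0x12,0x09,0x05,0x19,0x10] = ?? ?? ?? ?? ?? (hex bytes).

  after D0: wrote 6B at 0x10 = 01e608f9c2b2
  after D1: wrote 8B at 0x06 = 2f01e608f9c2b2e3
  after D2: wrote 4B at 0x11 = b220df48
  after D3: wrote 5B at 0x02 = 48b2e38501
query mem[0x12]=0x20, mem[0x09]=0x08, mem[0x05]=0x85, mem[0x19]=0xe6, mem[0x10]=0x01

MEM[0x12,0x09,0x05,0x19,0x10] = 20 08 85 e6 01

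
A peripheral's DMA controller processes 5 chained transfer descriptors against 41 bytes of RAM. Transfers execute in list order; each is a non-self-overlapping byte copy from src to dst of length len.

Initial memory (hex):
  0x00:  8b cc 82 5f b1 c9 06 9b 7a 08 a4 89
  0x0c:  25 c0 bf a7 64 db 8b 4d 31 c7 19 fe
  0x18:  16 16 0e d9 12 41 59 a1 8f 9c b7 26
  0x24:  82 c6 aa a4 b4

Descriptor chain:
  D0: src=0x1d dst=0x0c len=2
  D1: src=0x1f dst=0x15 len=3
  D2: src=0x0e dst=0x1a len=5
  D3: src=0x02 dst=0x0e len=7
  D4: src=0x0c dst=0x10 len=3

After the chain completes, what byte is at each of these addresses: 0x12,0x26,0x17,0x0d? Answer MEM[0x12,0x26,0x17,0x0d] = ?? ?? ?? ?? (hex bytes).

MEM[0x12,0x26,0x17,0x0d] = 82 aa 9c 59

[0] 0x1d->0x0c len=2 : 41 59
[1] 0x1f->0x15 len=3 : a1 8f 9c
[2] 0x0e->0x1a len=5 : bf a7 64 db 8b
[3] 0x02->0x0e len=7 : 82 5f b1 c9 06 9b 7a
[4] 0x0c->0x10 len=3 : 41 59 82
query mem[0x12]=0x82, mem[0x26]=0xaa, mem[0x17]=0x9c, mem[0x0d]=0x59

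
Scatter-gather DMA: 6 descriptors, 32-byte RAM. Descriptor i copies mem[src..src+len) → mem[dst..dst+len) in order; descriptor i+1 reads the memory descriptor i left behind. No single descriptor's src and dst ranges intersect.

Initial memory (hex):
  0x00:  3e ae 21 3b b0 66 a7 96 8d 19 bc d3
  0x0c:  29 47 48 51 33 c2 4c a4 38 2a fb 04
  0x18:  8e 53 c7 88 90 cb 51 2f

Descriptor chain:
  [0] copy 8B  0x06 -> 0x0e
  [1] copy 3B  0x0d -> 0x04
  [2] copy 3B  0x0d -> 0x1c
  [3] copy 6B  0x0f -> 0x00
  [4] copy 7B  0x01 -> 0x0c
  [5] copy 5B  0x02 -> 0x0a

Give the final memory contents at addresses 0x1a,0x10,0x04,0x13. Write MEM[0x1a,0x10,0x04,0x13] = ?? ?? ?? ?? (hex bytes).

#0 dst[0x0e+8] := {0xa7,0x96,0x8d,0x19,0xbc,0xd3,0x29,0x47}
#1 dst[0x04+3] := {0x47,0xa7,0x96}
#2 dst[0x1c+3] := {0x47,0xa7,0x96}
#3 dst[0x00+6] := {0x96,0x8d,0x19,0xbc,0xd3,0x29}
#4 dst[0x0c+7] := {0x8d,0x19,0xbc,0xd3,0x29,0x96,0x96}
#5 dst[0x0a+5] := {0x19,0xbc,0xd3,0x29,0x96}
query mem[0x1a]=0xc7, mem[0x10]=0x29, mem[0x04]=0xd3, mem[0x13]=0xd3

MEM[0x1a,0x10,0x04,0x13] = c7 29 d3 d3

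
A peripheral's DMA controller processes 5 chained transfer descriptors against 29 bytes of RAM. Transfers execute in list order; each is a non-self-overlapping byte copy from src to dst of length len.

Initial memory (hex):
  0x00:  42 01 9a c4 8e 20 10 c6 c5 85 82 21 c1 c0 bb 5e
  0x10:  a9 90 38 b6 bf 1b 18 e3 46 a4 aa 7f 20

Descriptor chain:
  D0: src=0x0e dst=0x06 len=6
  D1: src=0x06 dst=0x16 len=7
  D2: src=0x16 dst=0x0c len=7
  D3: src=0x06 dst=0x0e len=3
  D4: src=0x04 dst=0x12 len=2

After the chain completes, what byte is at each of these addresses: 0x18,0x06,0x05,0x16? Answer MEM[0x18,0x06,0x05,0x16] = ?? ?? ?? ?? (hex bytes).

#0 dst[0x06+6] := {0xbb,0x5e,0xa9,0x90,0x38,0xb6}
#1 dst[0x16+7] := {0xbb,0x5e,0xa9,0x90,0x38,0xb6,0xc1}
#2 dst[0x0c+7] := {0xbb,0x5e,0xa9,0x90,0x38,0xb6,0xc1}
#3 dst[0x0e+3] := {0xbb,0x5e,0xa9}
#4 dst[0x12+2] := {0x8e,0x20}
query mem[0x18]=0xa9, mem[0x06]=0xbb, mem[0x05]=0x20, mem[0x16]=0xbb

MEM[0x18,0x06,0x05,0x16] = a9 bb 20 bb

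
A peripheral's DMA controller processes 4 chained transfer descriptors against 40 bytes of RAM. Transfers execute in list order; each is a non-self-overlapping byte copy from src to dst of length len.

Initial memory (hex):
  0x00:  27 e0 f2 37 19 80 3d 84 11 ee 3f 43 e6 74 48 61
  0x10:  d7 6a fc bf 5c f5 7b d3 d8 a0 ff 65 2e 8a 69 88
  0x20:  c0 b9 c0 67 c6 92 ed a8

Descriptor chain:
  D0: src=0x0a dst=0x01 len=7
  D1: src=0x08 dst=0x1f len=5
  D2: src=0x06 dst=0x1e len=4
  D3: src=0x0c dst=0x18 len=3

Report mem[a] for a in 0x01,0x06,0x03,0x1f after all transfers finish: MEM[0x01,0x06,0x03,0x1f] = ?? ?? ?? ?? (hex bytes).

MEM[0x01,0x06,0x03,0x1f] = 3f 61 e6 d7

D0: mem[0x01..0x07] <- [3f 43 e6 74 48 61 d7]
D1: mem[0x1f..0x23] <- [11 ee 3f 43 e6]
D2: mem[0x1e..0x21] <- [61 d7 11 ee]
D3: mem[0x18..0x1a] <- [e6 74 48]
query mem[0x01]=0x3f, mem[0x06]=0x61, mem[0x03]=0xe6, mem[0x1f]=0xd7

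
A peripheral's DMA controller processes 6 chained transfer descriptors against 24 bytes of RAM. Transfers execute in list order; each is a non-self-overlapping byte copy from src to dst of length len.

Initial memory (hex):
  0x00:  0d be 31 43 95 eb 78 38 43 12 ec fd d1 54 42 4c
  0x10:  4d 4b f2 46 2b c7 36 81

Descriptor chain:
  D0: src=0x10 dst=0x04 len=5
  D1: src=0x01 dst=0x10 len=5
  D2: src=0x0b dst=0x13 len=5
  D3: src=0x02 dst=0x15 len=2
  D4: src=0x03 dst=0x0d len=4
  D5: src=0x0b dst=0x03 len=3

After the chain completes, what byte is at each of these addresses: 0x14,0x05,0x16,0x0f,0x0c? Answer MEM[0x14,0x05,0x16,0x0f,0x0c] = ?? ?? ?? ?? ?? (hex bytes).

#0 dst[0x04+5] := {0x4d,0x4b,0xf2,0x46,0x2b}
#1 dst[0x10+5] := {0xbe,0x31,0x43,0x4d,0x4b}
#2 dst[0x13+5] := {0xfd,0xd1,0x54,0x42,0x4c}
#3 dst[0x15+2] := {0x31,0x43}
#4 dst[0x0d+4] := {0x43,0x4d,0x4b,0xf2}
#5 dst[0x03+3] := {0xfd,0xd1,0x43}
query mem[0x14]=0xd1, mem[0x05]=0x43, mem[0x16]=0x43, mem[0x0f]=0x4b, mem[0x0c]=0xd1

MEM[0x14,0x05,0x16,0x0f,0x0c] = d1 43 43 4b d1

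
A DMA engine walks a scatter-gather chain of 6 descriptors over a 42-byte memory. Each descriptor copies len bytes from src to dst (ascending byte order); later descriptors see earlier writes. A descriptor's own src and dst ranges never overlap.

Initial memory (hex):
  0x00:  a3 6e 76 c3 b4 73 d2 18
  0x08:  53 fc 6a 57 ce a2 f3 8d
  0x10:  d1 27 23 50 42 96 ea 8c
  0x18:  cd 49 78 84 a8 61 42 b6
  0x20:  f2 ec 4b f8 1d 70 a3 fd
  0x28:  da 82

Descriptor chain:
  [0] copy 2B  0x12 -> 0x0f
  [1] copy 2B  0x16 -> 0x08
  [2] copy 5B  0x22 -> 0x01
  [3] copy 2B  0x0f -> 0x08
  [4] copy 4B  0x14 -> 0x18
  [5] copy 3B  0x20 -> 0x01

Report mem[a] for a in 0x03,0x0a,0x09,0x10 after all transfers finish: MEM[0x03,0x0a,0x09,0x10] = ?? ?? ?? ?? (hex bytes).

MEM[0x03,0x0a,0x09,0x10] = 4b 6a 50 50

[0] 0x12->0x0f len=2 : 23 50
[1] 0x16->0x08 len=2 : ea 8c
[2] 0x22->0x01 len=5 : 4b f8 1d 70 a3
[3] 0x0f->0x08 len=2 : 23 50
[4] 0x14->0x18 len=4 : 42 96 ea 8c
[5] 0x20->0x01 len=3 : f2 ec 4b
query mem[0x03]=0x4b, mem[0x0a]=0x6a, mem[0x09]=0x50, mem[0x10]=0x50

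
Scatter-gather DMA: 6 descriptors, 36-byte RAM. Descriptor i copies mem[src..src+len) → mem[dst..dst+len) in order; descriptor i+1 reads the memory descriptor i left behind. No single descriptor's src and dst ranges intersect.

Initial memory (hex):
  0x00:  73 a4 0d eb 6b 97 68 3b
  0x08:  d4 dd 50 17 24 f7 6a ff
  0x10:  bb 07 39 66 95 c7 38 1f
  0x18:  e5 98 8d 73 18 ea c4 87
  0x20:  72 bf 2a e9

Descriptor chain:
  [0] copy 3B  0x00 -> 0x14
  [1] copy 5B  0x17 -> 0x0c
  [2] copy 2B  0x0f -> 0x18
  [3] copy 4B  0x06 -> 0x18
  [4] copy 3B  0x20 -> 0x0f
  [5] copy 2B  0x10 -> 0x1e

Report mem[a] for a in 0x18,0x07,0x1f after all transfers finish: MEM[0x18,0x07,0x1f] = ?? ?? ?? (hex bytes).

#0 dst[0x14+3] := {0x73,0xa4,0x0d}
#1 dst[0x0c+5] := {0x1f,0xe5,0x98,0x8d,0x73}
#2 dst[0x18+2] := {0x8d,0x73}
#3 dst[0x18+4] := {0x68,0x3b,0xd4,0xdd}
#4 dst[0x0f+3] := {0x72,0xbf,0x2a}
#5 dst[0x1e+2] := {0xbf,0x2a}
query mem[0x18]=0x68, mem[0x07]=0x3b, mem[0x1f]=0x2a

MEM[0x18,0x07,0x1f] = 68 3b 2a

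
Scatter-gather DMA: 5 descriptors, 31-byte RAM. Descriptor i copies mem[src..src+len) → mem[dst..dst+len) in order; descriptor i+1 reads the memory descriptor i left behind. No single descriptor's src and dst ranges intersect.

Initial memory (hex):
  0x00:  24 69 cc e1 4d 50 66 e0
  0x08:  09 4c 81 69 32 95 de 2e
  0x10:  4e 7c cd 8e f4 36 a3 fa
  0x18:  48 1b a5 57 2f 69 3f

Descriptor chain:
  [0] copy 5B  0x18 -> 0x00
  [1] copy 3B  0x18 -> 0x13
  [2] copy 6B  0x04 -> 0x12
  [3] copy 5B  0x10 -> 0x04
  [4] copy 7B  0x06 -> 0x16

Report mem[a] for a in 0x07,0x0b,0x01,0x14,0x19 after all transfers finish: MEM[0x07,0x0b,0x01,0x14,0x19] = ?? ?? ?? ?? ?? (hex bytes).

  after D0: wrote 5B at 0x00 = 481ba5572f
  after D1: wrote 3B at 0x13 = 481ba5
  after D2: wrote 6B at 0x12 = 2f5066e0094c
  after D3: wrote 5B at 0x04 = 4e7c2f5066
  after D4: wrote 7B at 0x16 = 2f50664c816932
query mem[0x07]=0x50, mem[0x0b]=0x69, mem[0x01]=0x1b, mem[0x14]=0x66, mem[0x19]=0x4c

MEM[0x07,0x0b,0x01,0x14,0x19] = 50 69 1b 66 4c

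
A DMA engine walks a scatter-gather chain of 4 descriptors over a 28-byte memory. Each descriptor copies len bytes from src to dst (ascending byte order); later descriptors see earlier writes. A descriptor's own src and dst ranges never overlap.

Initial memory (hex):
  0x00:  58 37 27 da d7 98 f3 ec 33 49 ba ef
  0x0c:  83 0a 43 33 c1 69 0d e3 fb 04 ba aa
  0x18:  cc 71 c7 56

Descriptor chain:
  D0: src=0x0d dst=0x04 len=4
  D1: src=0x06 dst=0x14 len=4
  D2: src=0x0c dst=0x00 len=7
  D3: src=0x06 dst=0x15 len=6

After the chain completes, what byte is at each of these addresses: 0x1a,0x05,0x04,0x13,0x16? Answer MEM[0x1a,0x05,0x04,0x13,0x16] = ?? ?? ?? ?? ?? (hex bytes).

  after D0: wrote 4B at 0x04 = 0a4333c1
  after D1: wrote 4B at 0x14 = 33c13349
  after D2: wrote 7B at 0x00 = 830a4333c1690d
  after D3: wrote 6B at 0x15 = 0dc13349baef
query mem[0x1a]=0xef, mem[0x05]=0x69, mem[0x04]=0xc1, mem[0x13]=0xe3, mem[0x16]=0xc1

MEM[0x1a,0x05,0x04,0x13,0x16] = ef 69 c1 e3 c1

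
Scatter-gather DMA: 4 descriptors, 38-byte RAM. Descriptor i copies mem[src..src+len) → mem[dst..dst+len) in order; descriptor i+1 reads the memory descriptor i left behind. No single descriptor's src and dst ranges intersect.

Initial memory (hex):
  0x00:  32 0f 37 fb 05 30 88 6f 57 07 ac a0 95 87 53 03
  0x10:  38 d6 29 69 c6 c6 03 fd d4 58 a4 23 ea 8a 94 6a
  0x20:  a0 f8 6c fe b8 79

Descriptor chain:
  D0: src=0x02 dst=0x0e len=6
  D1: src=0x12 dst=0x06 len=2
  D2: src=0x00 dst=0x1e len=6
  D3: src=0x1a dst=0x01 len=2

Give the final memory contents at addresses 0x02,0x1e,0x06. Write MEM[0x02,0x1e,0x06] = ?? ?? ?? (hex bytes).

MEM[0x02,0x1e,0x06] = 23 32 88

#0 dst[0x0e+6] := {0x37,0xfb,0x05,0x30,0x88,0x6f}
#1 dst[0x06+2] := {0x88,0x6f}
#2 dst[0x1e+6] := {0x32,0x0f,0x37,0xfb,0x05,0x30}
#3 dst[0x01+2] := {0xa4,0x23}
query mem[0x02]=0x23, mem[0x1e]=0x32, mem[0x06]=0x88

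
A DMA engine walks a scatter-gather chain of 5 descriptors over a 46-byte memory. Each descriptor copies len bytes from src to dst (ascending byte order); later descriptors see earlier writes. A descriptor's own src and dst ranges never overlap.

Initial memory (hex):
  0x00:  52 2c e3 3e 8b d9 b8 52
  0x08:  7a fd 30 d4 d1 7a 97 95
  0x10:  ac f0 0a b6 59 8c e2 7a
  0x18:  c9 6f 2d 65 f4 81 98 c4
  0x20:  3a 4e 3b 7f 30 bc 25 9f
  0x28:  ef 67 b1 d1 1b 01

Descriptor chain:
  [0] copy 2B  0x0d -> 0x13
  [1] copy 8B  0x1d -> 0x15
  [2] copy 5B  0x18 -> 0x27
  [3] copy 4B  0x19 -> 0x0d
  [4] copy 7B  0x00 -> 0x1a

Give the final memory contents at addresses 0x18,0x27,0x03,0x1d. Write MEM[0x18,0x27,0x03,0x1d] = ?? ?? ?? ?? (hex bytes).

[0] 0x0d->0x13 len=2 : 7a 97
[1] 0x1d->0x15 len=8 : 81 98 c4 3a 4e 3b 7f 30
[2] 0x18->0x27 len=5 : 3a 4e 3b 7f 30
[3] 0x19->0x0d len=4 : 4e 3b 7f 30
[4] 0x00->0x1a len=7 : 52 2c e3 3e 8b d9 b8
query mem[0x18]=0x3a, mem[0x27]=0x3a, mem[0x03]=0x3e, mem[0x1d]=0x3e

MEM[0x18,0x27,0x03,0x1d] = 3a 3a 3e 3e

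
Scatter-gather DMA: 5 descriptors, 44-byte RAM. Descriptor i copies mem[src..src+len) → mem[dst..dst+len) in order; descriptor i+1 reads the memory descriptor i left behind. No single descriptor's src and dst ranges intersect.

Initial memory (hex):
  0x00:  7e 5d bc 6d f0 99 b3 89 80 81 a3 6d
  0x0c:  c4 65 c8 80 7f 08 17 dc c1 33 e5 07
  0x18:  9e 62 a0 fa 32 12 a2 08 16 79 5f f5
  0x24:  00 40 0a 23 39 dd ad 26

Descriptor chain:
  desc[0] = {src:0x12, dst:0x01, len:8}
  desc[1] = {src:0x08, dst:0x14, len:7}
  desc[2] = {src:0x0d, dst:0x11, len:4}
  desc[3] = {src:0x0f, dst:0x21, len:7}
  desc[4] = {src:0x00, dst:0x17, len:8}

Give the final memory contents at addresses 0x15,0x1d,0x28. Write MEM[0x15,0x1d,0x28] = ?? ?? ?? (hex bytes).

MEM[0x15,0x1d,0x28] = 81 07 39

  after D0: wrote 8B at 0x01 = 17dcc133e5079e62
  after D1: wrote 7B at 0x14 = 6281a36dc465c8
  after D2: wrote 4B at 0x11 = 65c8807f
  after D3: wrote 7B at 0x21 = 807f65c8807f81
  after D4: wrote 8B at 0x17 = 7e17dcc133e5079e
query mem[0x15]=0x81, mem[0x1d]=0x07, mem[0x28]=0x39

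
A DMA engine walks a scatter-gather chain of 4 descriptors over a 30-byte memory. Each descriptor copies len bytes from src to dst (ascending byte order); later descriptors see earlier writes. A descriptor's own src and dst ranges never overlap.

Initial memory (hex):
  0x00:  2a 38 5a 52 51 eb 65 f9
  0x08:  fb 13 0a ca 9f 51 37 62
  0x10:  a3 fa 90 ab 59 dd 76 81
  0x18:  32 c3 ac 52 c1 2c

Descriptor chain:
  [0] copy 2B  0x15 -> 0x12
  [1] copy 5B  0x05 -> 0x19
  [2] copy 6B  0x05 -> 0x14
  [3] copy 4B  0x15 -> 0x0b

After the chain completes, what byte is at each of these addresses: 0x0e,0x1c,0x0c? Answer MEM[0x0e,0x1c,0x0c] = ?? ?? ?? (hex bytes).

MEM[0x0e,0x1c,0x0c] = 13 fb f9

#0 dst[0x12+2] := {0xdd,0x76}
#1 dst[0x19+5] := {0xeb,0x65,0xf9,0xfb,0x13}
#2 dst[0x14+6] := {0xeb,0x65,0xf9,0xfb,0x13,0x0a}
#3 dst[0x0b+4] := {0x65,0xf9,0xfb,0x13}
query mem[0x0e]=0x13, mem[0x1c]=0xfb, mem[0x0c]=0xf9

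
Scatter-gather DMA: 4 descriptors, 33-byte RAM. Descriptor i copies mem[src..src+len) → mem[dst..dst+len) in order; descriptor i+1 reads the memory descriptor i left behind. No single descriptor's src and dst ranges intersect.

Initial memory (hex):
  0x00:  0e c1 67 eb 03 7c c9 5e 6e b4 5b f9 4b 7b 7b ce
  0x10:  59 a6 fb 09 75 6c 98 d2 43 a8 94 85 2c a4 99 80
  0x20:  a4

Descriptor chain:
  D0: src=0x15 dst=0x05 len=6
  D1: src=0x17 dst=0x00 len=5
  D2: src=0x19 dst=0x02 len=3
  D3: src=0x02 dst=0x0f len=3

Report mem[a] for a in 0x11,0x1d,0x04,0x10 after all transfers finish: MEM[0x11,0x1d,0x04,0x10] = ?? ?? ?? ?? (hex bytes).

D0: mem[0x05..0x0a] <- [6c 98 d2 43 a8 94]
D1: mem[0x00..0x04] <- [d2 43 a8 94 85]
D2: mem[0x02..0x04] <- [a8 94 85]
D3: mem[0x0f..0x11] <- [a8 94 85]
query mem[0x11]=0x85, mem[0x1d]=0xa4, mem[0x04]=0x85, mem[0x10]=0x94

MEM[0x11,0x1d,0x04,0x10] = 85 a4 85 94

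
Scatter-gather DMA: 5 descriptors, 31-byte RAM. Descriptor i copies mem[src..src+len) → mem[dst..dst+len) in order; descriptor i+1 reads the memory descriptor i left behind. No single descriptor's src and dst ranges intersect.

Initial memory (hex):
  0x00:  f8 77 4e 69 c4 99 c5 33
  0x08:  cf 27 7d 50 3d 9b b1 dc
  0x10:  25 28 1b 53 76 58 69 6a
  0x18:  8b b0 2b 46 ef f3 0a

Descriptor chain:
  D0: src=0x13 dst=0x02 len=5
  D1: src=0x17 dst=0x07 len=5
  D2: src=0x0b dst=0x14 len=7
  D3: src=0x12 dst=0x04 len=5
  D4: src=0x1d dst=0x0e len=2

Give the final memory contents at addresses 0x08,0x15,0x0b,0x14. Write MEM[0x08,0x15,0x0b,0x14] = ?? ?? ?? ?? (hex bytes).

MEM[0x08,0x15,0x0b,0x14] = 9b 3d 46 46

[0] 0x13->0x02 len=5 : 53 76 58 69 6a
[1] 0x17->0x07 len=5 : 6a 8b b0 2b 46
[2] 0x0b->0x14 len=7 : 46 3d 9b b1 dc 25 28
[3] 0x12->0x04 len=5 : 1b 53 46 3d 9b
[4] 0x1d->0x0e len=2 : f3 0a
query mem[0x08]=0x9b, mem[0x15]=0x3d, mem[0x0b]=0x46, mem[0x14]=0x46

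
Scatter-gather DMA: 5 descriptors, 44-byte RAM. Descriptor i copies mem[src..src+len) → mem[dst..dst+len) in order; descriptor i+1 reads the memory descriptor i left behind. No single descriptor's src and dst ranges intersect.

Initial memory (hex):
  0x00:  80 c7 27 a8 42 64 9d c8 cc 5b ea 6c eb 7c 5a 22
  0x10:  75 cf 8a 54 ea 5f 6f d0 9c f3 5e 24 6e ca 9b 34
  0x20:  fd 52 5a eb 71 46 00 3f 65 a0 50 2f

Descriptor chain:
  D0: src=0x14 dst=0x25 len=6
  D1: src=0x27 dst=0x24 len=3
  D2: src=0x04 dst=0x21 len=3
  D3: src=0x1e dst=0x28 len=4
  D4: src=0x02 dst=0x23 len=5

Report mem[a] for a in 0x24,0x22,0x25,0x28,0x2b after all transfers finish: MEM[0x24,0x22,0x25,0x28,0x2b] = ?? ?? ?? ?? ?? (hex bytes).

MEM[0x24,0x22,0x25,0x28,0x2b] = a8 64 42 9b 42

  after D0: wrote 6B at 0x25 = ea5f6fd09cf3
  after D1: wrote 3B at 0x24 = 6fd09c
  after D2: wrote 3B at 0x21 = 42649d
  after D3: wrote 4B at 0x28 = 9b34fd42
  after D4: wrote 5B at 0x23 = 27a842649d
query mem[0x24]=0xa8, mem[0x22]=0x64, mem[0x25]=0x42, mem[0x28]=0x9b, mem[0x2b]=0x42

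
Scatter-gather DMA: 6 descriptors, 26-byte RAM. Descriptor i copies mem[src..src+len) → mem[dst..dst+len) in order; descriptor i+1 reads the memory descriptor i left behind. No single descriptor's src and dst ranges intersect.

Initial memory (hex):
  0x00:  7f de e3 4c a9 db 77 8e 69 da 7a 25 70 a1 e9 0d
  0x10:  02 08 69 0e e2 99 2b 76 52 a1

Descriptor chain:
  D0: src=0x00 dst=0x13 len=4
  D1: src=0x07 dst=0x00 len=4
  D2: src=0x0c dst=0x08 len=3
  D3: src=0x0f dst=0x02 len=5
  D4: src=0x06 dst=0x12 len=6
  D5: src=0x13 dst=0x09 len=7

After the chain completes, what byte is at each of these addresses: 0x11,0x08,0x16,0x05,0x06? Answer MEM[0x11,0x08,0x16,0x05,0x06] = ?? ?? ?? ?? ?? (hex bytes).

MEM[0x11,0x08,0x16,0x05,0x06] = 08 70 e9 69 7f

#0 dst[0x13+4] := {0x7f,0xde,0xe3,0x4c}
#1 dst[0x00+4] := {0x8e,0x69,0xda,0x7a}
#2 dst[0x08+3] := {0x70,0xa1,0xe9}
#3 dst[0x02+5] := {0x0d,0x02,0x08,0x69,0x7f}
#4 dst[0x12+6] := {0x7f,0x8e,0x70,0xa1,0xe9,0x25}
#5 dst[0x09+7] := {0x8e,0x70,0xa1,0xe9,0x25,0x52,0xa1}
query mem[0x11]=0x08, mem[0x08]=0x70, mem[0x16]=0xe9, mem[0x05]=0x69, mem[0x06]=0x7f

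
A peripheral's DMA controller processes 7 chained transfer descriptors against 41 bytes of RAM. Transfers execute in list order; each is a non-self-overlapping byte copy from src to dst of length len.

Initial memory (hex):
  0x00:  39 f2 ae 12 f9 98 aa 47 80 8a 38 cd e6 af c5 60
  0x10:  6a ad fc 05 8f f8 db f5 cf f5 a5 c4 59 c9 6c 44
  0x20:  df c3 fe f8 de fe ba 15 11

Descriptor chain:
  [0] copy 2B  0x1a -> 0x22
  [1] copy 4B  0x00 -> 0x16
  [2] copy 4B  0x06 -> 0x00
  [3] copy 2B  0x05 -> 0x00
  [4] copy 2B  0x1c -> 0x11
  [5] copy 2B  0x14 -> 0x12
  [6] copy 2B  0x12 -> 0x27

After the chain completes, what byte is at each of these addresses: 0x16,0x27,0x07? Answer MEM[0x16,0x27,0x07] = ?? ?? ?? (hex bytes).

MEM[0x16,0x27,0x07] = 39 8f 47

#0 dst[0x22+2] := {0xa5,0xc4}
#1 dst[0x16+4] := {0x39,0xf2,0xae,0x12}
#2 dst[0x00+4] := {0xaa,0x47,0x80,0x8a}
#3 dst[0x00+2] := {0x98,0xaa}
#4 dst[0x11+2] := {0x59,0xc9}
#5 dst[0x12+2] := {0x8f,0xf8}
#6 dst[0x27+2] := {0x8f,0xf8}
query mem[0x16]=0x39, mem[0x27]=0x8f, mem[0x07]=0x47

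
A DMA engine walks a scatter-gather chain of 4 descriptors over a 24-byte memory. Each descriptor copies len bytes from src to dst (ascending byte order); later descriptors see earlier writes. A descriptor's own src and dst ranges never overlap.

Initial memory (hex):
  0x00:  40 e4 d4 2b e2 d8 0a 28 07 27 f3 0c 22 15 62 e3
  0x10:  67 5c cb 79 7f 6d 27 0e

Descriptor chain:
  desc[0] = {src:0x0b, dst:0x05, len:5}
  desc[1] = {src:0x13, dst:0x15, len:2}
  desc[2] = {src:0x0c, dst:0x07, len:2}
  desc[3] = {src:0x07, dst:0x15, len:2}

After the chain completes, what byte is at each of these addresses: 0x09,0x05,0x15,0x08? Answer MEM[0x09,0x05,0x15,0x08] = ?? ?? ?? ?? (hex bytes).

MEM[0x09,0x05,0x15,0x08] = e3 0c 22 15

D0: mem[0x05..0x09] <- [0c 22 15 62 e3]
D1: mem[0x15..0x16] <- [79 7f]
D2: mem[0x07..0x08] <- [22 15]
D3: mem[0x15..0x16] <- [22 15]
query mem[0x09]=0xe3, mem[0x05]=0x0c, mem[0x15]=0x22, mem[0x08]=0x15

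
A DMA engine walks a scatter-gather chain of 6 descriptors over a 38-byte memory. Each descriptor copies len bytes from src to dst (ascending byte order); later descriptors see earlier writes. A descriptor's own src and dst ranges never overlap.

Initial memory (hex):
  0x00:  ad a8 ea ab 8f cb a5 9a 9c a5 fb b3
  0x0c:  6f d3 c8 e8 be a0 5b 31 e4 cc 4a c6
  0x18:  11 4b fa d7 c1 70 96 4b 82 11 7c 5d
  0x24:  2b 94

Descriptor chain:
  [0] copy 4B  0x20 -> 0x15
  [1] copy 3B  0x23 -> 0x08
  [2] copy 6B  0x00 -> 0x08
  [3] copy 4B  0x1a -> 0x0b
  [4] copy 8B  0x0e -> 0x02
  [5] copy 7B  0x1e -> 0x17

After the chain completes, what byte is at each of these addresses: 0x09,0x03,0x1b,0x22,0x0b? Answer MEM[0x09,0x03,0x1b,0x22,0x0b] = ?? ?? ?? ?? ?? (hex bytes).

MEM[0x09,0x03,0x1b,0x22,0x0b] = 82 e8 7c 7c fa

[0] 0x20->0x15 len=4 : 82 11 7c 5d
[1] 0x23->0x08 len=3 : 5d 2b 94
[2] 0x00->0x08 len=6 : ad a8 ea ab 8f cb
[3] 0x1a->0x0b len=4 : fa d7 c1 70
[4] 0x0e->0x02 len=8 : 70 e8 be a0 5b 31 e4 82
[5] 0x1e->0x17 len=7 : 96 4b 82 11 7c 5d 2b
query mem[0x09]=0x82, mem[0x03]=0xe8, mem[0x1b]=0x7c, mem[0x22]=0x7c, mem[0x0b]=0xfa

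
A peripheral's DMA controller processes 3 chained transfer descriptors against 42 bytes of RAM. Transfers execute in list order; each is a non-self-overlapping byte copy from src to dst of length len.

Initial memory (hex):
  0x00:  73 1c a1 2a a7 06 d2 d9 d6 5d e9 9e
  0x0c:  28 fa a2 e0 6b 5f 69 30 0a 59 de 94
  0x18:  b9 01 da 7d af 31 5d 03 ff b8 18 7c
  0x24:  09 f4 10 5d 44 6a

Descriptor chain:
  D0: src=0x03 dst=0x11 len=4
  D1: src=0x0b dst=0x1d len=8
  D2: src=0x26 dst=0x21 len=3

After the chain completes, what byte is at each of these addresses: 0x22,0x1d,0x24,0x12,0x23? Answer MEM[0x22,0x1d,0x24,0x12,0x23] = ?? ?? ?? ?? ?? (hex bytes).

MEM[0x22,0x1d,0x24,0x12,0x23] = 5d 9e a7 a7 44

D0: mem[0x11..0x14] <- [2a a7 06 d2]
D1: mem[0x1d..0x24] <- [9e 28 fa a2 e0 6b 2a a7]
D2: mem[0x21..0x23] <- [10 5d 44]
query mem[0x22]=0x5d, mem[0x1d]=0x9e, mem[0x24]=0xa7, mem[0x12]=0xa7, mem[0x23]=0x44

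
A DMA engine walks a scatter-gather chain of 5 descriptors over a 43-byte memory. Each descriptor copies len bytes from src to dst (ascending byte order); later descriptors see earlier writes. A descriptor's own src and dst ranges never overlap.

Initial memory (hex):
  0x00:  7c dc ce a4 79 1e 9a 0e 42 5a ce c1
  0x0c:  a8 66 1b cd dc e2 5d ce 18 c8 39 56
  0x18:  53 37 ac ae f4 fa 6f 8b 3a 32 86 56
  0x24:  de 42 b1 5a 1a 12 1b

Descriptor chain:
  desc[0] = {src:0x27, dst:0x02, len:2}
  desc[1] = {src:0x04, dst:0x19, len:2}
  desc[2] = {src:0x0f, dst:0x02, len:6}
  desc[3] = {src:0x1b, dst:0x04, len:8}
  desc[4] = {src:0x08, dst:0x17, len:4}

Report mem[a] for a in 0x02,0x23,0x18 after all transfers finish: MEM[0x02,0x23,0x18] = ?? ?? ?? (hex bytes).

D0: mem[0x02..0x03] <- [5a 1a]
D1: mem[0x19..0x1a] <- [79 1e]
D2: mem[0x02..0x07] <- [cd dc e2 5d ce 18]
D3: mem[0x04..0x0b] <- [ae f4 fa 6f 8b 3a 32 86]
D4: mem[0x17..0x1a] <- [8b 3a 32 86]
query mem[0x02]=0xcd, mem[0x23]=0x56, mem[0x18]=0x3a

MEM[0x02,0x23,0x18] = cd 56 3a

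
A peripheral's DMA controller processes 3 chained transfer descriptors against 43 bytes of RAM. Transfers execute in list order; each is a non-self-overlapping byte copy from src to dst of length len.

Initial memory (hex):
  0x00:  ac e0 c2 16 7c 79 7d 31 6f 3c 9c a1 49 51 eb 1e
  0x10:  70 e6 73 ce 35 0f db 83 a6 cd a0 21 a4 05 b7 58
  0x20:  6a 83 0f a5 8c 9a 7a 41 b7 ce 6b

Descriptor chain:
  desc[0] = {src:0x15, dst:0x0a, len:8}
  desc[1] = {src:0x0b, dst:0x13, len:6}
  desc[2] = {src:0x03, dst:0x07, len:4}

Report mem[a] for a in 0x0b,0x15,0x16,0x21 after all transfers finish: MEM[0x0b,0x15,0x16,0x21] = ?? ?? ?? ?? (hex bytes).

MEM[0x0b,0x15,0x16,0x21] = db a6 cd 83

D0: mem[0x0a..0x11] <- [0f db 83 a6 cd a0 21 a4]
D1: mem[0x13..0x18] <- [db 83 a6 cd a0 21]
D2: mem[0x07..0x0a] <- [16 7c 79 7d]
query mem[0x0b]=0xdb, mem[0x15]=0xa6, mem[0x16]=0xcd, mem[0x21]=0x83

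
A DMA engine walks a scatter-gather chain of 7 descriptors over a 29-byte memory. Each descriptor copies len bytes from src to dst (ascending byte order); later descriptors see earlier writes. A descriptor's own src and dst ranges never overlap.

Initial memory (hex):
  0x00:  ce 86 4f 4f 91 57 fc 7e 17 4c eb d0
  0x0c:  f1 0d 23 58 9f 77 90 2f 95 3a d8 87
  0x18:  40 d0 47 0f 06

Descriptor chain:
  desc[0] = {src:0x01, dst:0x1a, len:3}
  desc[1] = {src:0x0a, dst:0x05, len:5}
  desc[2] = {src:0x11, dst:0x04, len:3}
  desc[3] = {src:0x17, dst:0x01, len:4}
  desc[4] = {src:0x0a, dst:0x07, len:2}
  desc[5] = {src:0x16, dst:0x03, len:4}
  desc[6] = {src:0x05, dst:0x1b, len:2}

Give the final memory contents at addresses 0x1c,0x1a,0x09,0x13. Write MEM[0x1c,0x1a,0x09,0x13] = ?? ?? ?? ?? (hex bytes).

MEM[0x1c,0x1a,0x09,0x13] = d0 86 23 2f

#0 dst[0x1a+3] := {0x86,0x4f,0x4f}
#1 dst[0x05+5] := {0xeb,0xd0,0xf1,0x0d,0x23}
#2 dst[0x04+3] := {0x77,0x90,0x2f}
#3 dst[0x01+4] := {0x87,0x40,0xd0,0x86}
#4 dst[0x07+2] := {0xeb,0xd0}
#5 dst[0x03+4] := {0xd8,0x87,0x40,0xd0}
#6 dst[0x1b+2] := {0x40,0xd0}
query mem[0x1c]=0xd0, mem[0x1a]=0x86, mem[0x09]=0x23, mem[0x13]=0x2f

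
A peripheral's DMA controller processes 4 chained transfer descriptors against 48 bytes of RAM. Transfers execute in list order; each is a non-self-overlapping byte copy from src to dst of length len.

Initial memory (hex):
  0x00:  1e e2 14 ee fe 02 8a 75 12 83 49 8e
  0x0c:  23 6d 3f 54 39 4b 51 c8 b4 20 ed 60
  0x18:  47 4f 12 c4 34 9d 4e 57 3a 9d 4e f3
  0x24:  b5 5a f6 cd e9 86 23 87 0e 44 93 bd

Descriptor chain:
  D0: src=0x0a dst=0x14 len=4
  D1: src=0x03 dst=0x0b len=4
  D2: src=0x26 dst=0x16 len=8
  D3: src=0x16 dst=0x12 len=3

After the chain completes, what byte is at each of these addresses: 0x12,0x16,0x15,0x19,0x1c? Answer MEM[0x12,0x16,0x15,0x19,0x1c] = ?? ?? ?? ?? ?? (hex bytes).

D0: mem[0x14..0x17] <- [49 8e 23 6d]
D1: mem[0x0b..0x0e] <- [ee fe 02 8a]
D2: mem[0x16..0x1d] <- [f6 cd e9 86 23 87 0e 44]
D3: mem[0x12..0x14] <- [f6 cd e9]
query mem[0x12]=0xf6, mem[0x16]=0xf6, mem[0x15]=0x8e, mem[0x19]=0x86, mem[0x1c]=0x0e

MEM[0x12,0x16,0x15,0x19,0x1c] = f6 f6 8e 86 0e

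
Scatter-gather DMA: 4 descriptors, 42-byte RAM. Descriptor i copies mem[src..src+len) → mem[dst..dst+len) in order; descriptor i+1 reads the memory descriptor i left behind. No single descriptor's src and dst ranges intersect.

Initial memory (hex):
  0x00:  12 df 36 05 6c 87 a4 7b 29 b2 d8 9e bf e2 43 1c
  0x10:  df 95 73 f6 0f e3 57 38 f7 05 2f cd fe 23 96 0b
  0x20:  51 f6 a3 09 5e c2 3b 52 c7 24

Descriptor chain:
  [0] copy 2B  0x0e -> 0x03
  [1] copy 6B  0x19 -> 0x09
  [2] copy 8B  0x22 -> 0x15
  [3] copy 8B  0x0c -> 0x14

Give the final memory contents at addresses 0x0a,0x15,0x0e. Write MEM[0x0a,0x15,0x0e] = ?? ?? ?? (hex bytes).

MEM[0x0a,0x15,0x0e] = 2f 23 96

  after D0: wrote 2B at 0x03 = 431c
  after D1: wrote 6B at 0x09 = 052fcdfe2396
  after D2: wrote 8B at 0x15 = a3095ec23b52c724
  after D3: wrote 8B at 0x14 = fe23961cdf9573f6
query mem[0x0a]=0x2f, mem[0x15]=0x23, mem[0x0e]=0x96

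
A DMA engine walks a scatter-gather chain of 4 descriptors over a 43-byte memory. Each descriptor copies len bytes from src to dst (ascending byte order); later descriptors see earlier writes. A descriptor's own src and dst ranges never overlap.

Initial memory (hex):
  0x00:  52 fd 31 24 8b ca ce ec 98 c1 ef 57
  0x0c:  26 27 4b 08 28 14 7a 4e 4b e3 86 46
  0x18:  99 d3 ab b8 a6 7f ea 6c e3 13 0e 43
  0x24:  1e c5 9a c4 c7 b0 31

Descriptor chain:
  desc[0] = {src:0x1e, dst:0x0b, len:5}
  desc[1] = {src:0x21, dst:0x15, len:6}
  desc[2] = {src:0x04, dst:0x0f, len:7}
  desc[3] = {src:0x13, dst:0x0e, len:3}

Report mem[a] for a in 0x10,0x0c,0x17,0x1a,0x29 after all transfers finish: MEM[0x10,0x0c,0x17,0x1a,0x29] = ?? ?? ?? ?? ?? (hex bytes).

MEM[0x10,0x0c,0x17,0x1a,0x29] = ef 6c 43 9a b0

D0: mem[0x0b..0x0f] <- [ea 6c e3 13 0e]
D1: mem[0x15..0x1a] <- [13 0e 43 1e c5 9a]
D2: mem[0x0f..0x15] <- [8b ca ce ec 98 c1 ef]
D3: mem[0x0e..0x10] <- [98 c1 ef]
query mem[0x10]=0xef, mem[0x0c]=0x6c, mem[0x17]=0x43, mem[0x1a]=0x9a, mem[0x29]=0xb0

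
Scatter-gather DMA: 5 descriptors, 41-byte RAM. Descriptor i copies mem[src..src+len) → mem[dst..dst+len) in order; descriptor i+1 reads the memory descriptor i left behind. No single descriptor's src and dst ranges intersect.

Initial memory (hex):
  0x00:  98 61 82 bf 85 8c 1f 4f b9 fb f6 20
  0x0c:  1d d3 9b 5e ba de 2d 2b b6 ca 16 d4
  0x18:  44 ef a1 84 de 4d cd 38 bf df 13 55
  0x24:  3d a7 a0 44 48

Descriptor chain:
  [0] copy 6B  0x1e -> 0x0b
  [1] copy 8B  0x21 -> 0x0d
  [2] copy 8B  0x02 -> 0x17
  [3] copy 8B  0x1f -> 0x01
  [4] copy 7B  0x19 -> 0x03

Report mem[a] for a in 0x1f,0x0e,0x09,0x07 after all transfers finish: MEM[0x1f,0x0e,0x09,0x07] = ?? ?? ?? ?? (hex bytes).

  after D0: wrote 6B at 0x0b = cd38bfdf1355
  after D1: wrote 8B at 0x0d = df13553da7a04448
  after D2: wrote 8B at 0x17 = 82bf858c1f4fb9fb
  after D3: wrote 8B at 0x01 = 38bfdf13553da7a0
  after D4: wrote 7B at 0x03 = 858c1f4fb9fb38
query mem[0x1f]=0x38, mem[0x0e]=0x13, mem[0x09]=0x38, mem[0x07]=0xb9

MEM[0x1f,0x0e,0x09,0x07] = 38 13 38 b9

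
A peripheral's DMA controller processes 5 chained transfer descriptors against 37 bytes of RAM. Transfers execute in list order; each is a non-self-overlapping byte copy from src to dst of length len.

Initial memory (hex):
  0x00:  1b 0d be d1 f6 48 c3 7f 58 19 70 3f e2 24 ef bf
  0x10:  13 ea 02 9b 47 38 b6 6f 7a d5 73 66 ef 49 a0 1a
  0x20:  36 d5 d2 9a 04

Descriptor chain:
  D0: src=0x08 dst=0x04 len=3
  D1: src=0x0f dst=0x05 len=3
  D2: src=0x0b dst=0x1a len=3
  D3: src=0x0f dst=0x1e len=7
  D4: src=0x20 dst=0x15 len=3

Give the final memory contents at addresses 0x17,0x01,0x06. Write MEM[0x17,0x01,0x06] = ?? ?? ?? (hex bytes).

D0: mem[0x04..0x06] <- [58 19 70]
D1: mem[0x05..0x07] <- [bf 13 ea]
D2: mem[0x1a..0x1c] <- [3f e2 24]
D3: mem[0x1e..0x24] <- [bf 13 ea 02 9b 47 38]
D4: mem[0x15..0x17] <- [ea 02 9b]
query mem[0x17]=0x9b, mem[0x01]=0x0d, mem[0x06]=0x13

MEM[0x17,0x01,0x06] = 9b 0d 13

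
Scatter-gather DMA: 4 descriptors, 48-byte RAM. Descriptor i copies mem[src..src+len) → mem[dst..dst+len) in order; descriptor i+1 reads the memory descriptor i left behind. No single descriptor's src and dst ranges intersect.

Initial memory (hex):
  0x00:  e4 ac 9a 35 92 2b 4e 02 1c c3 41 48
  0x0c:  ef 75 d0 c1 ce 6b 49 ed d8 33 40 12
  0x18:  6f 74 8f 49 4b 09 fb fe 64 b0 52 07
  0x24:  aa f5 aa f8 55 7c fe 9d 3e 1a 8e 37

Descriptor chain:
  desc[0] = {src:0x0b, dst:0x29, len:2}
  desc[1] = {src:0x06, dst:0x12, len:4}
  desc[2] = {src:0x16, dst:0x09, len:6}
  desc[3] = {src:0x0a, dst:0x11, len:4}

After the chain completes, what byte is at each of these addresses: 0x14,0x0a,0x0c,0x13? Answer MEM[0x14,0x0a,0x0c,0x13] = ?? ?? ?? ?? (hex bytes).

MEM[0x14,0x0a,0x0c,0x13] = 8f 12 74 74

[0] 0x0b->0x29 len=2 : 48 ef
[1] 0x06->0x12 len=4 : 4e 02 1c c3
[2] 0x16->0x09 len=6 : 40 12 6f 74 8f 49
[3] 0x0a->0x11 len=4 : 12 6f 74 8f
query mem[0x14]=0x8f, mem[0x0a]=0x12, mem[0x0c]=0x74, mem[0x13]=0x74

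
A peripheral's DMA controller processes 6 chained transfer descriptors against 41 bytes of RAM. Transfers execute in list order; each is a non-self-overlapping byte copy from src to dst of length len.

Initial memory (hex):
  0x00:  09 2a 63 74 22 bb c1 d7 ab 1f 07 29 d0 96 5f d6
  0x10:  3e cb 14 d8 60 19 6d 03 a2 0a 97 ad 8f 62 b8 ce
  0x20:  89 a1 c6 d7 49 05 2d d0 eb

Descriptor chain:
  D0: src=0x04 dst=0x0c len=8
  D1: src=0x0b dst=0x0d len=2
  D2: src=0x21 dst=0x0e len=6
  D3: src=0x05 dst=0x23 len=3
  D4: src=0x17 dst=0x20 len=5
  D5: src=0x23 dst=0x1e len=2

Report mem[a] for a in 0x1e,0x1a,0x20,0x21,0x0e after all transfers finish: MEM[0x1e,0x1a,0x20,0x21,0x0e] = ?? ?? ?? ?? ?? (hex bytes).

#0 dst[0x0c+8] := {0x22,0xbb,0xc1,0xd7,0xab,0x1f,0x07,0x29}
#1 dst[0x0d+2] := {0x29,0x22}
#2 dst[0x0e+6] := {0xa1,0xc6,0xd7,0x49,0x05,0x2d}
#3 dst[0x23+3] := {0xbb,0xc1,0xd7}
#4 dst[0x20+5] := {0x03,0xa2,0x0a,0x97,0xad}
#5 dst[0x1e+2] := {0x97,0xad}
query mem[0x1e]=0x97, mem[0x1a]=0x97, mem[0x20]=0x03, mem[0x21]=0xa2, mem[0x0e]=0xa1

MEM[0x1e,0x1a,0x20,0x21,0x0e] = 97 97 03 a2 a1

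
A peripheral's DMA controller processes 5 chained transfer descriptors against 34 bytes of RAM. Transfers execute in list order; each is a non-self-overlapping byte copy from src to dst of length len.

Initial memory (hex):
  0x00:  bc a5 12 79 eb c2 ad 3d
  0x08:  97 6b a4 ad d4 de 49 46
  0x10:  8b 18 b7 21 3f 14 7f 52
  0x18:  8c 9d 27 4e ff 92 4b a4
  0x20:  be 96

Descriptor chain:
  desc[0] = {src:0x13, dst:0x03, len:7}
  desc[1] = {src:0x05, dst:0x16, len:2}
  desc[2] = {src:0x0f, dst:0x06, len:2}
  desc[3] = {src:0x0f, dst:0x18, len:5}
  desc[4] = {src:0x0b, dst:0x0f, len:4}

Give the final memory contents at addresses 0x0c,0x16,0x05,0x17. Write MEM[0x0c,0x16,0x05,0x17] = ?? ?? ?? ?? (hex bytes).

[0] 0x13->0x03 len=7 : 21 3f 14 7f 52 8c 9d
[1] 0x05->0x16 len=2 : 14 7f
[2] 0x0f->0x06 len=2 : 46 8b
[3] 0x0f->0x18 len=5 : 46 8b 18 b7 21
[4] 0x0b->0x0f len=4 : ad d4 de 49
query mem[0x0c]=0xd4, mem[0x16]=0x14, mem[0x05]=0x14, mem[0x17]=0x7f

MEM[0x0c,0x16,0x05,0x17] = d4 14 14 7f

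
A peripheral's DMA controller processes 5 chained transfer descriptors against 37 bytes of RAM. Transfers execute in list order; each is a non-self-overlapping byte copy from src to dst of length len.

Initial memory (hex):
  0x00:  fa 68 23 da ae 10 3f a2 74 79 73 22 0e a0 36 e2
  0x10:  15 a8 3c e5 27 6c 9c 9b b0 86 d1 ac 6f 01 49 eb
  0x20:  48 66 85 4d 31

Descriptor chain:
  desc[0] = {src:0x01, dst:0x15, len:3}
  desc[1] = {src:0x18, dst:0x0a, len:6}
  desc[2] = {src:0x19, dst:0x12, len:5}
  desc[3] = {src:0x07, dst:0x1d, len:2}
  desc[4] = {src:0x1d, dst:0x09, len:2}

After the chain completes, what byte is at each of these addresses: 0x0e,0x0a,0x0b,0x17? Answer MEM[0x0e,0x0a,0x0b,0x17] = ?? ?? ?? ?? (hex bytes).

MEM[0x0e,0x0a,0x0b,0x17] = 6f 74 86 da

D0: mem[0x15..0x17] <- [68 23 da]
D1: mem[0x0a..0x0f] <- [b0 86 d1 ac 6f 01]
D2: mem[0x12..0x16] <- [86 d1 ac 6f 01]
D3: mem[0x1d..0x1e] <- [a2 74]
D4: mem[0x09..0x0a] <- [a2 74]
query mem[0x0e]=0x6f, mem[0x0a]=0x74, mem[0x0b]=0x86, mem[0x17]=0xda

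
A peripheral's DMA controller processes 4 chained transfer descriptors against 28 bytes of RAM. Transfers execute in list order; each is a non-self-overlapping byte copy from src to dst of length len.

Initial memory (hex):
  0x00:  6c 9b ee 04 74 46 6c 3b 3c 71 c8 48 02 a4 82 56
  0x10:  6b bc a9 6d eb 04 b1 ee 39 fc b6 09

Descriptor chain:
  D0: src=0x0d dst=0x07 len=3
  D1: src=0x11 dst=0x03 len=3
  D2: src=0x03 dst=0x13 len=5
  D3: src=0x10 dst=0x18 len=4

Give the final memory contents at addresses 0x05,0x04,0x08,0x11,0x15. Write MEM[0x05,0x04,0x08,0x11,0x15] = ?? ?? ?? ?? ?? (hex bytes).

[0] 0x0d->0x07 len=3 : a4 82 56
[1] 0x11->0x03 len=3 : bc a9 6d
[2] 0x03->0x13 len=5 : bc a9 6d 6c a4
[3] 0x10->0x18 len=4 : 6b bc a9 bc
query mem[0x05]=0x6d, mem[0x04]=0xa9, mem[0x08]=0x82, mem[0x11]=0xbc, mem[0x15]=0x6d

MEM[0x05,0x04,0x08,0x11,0x15] = 6d a9 82 bc 6d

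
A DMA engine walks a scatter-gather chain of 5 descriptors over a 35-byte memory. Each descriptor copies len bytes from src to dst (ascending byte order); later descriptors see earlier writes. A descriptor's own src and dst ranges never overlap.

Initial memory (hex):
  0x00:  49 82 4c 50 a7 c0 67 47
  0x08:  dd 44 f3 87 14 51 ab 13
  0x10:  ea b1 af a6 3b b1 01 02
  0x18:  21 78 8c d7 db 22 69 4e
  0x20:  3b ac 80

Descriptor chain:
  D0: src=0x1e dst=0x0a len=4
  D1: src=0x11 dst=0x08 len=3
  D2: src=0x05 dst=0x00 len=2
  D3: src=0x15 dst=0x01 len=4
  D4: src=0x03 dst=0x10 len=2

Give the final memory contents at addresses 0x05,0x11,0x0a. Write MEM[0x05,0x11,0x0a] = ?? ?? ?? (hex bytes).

MEM[0x05,0x11,0x0a] = c0 21 a6

  after D0: wrote 4B at 0x0a = 694e3bac
  after D1: wrote 3B at 0x08 = b1afa6
  after D2: wrote 2B at 0x00 = c067
  after D3: wrote 4B at 0x01 = b1010221
  after D4: wrote 2B at 0x10 = 0221
query mem[0x05]=0xc0, mem[0x11]=0x21, mem[0x0a]=0xa6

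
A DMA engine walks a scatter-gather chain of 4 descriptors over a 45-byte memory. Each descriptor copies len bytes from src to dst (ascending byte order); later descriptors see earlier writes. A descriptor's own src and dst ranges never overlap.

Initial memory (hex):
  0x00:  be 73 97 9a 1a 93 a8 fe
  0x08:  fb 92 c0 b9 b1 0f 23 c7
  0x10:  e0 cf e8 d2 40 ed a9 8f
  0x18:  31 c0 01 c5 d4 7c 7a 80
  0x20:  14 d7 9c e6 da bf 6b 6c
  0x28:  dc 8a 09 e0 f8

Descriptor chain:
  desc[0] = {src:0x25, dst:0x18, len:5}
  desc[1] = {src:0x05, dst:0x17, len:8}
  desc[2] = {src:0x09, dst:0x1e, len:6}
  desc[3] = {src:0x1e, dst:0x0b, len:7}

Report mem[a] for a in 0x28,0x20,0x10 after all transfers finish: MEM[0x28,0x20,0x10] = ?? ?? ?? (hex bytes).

MEM[0x28,0x20,0x10] = dc b9 23

#0 dst[0x18+5] := {0xbf,0x6b,0x6c,0xdc,0x8a}
#1 dst[0x17+8] := {0x93,0xa8,0xfe,0xfb,0x92,0xc0,0xb9,0xb1}
#2 dst[0x1e+6] := {0x92,0xc0,0xb9,0xb1,0x0f,0x23}
#3 dst[0x0b+7] := {0x92,0xc0,0xb9,0xb1,0x0f,0x23,0xda}
query mem[0x28]=0xdc, mem[0x20]=0xb9, mem[0x10]=0x23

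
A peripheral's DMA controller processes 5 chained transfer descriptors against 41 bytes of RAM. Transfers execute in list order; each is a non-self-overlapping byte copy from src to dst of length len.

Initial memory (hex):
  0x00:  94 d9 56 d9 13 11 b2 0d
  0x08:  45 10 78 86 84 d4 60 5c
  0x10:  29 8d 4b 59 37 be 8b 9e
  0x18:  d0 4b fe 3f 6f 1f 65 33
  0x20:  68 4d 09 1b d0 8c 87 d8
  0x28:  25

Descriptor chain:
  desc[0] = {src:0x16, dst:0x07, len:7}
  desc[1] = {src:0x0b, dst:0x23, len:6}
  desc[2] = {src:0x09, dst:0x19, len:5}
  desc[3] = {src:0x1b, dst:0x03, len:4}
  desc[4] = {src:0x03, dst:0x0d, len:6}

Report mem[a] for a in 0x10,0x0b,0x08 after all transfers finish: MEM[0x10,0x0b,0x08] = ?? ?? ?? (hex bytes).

MEM[0x10,0x0b,0x08] = 65 fe 9e

[0] 0x16->0x07 len=7 : 8b 9e d0 4b fe 3f 6f
[1] 0x0b->0x23 len=6 : fe 3f 6f 60 5c 29
[2] 0x09->0x19 len=5 : d0 4b fe 3f 6f
[3] 0x1b->0x03 len=4 : fe 3f 6f 65
[4] 0x03->0x0d len=6 : fe 3f 6f 65 8b 9e
query mem[0x10]=0x65, mem[0x0b]=0xfe, mem[0x08]=0x9e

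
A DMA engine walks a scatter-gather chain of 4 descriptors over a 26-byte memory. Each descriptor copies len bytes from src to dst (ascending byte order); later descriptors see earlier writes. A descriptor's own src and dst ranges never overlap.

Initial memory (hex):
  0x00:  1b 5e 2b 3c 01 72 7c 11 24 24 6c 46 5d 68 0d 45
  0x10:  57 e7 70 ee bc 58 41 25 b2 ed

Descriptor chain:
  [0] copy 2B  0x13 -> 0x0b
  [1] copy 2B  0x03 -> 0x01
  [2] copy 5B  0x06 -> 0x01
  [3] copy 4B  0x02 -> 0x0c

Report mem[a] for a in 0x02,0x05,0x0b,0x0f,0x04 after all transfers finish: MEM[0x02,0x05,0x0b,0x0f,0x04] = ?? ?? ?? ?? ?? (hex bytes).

MEM[0x02,0x05,0x0b,0x0f,0x04] = 11 6c ee 6c 24

D0: mem[0x0b..0x0c] <- [ee bc]
D1: mem[0x01..0x02] <- [3c 01]
D2: mem[0x01..0x05] <- [7c 11 24 24 6c]
D3: mem[0x0c..0x0f] <- [11 24 24 6c]
query mem[0x02]=0x11, mem[0x05]=0x6c, mem[0x0b]=0xee, mem[0x0f]=0x6c, mem[0x04]=0x24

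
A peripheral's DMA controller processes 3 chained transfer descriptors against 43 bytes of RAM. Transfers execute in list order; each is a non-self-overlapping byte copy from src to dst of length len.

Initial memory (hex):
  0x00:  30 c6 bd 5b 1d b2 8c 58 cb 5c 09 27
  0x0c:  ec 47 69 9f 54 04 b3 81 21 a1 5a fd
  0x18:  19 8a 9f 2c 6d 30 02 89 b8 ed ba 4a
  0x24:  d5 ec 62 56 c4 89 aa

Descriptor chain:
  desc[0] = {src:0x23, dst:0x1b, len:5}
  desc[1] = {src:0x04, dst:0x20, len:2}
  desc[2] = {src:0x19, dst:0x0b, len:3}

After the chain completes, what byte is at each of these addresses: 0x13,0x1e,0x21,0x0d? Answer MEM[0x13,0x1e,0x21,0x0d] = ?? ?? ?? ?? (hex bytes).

  after D0: wrote 5B at 0x1b = 4ad5ec6256
  after D1: wrote 2B at 0x20 = 1db2
  after D2: wrote 3B at 0x0b = 8a9f4a
query mem[0x13]=0x81, mem[0x1e]=0x62, mem[0x21]=0xb2, mem[0x0d]=0x4a

MEM[0x13,0x1e,0x21,0x0d] = 81 62 b2 4a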